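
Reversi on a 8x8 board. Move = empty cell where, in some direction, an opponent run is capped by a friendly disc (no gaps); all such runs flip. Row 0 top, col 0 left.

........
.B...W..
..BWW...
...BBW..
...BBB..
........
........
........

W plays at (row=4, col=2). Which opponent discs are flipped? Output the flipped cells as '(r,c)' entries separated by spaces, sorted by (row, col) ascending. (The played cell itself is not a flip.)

Answer: (3,3)

Derivation:
Dir NW: first cell '.' (not opp) -> no flip
Dir N: first cell '.' (not opp) -> no flip
Dir NE: opp run (3,3) capped by W -> flip
Dir W: first cell '.' (not opp) -> no flip
Dir E: opp run (4,3) (4,4) (4,5), next='.' -> no flip
Dir SW: first cell '.' (not opp) -> no flip
Dir S: first cell '.' (not opp) -> no flip
Dir SE: first cell '.' (not opp) -> no flip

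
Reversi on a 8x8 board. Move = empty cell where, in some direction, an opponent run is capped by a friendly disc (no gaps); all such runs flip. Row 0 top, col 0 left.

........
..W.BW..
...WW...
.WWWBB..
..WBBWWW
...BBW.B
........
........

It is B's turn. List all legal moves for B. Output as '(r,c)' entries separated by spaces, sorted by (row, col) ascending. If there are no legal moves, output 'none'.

Answer: (0,1) (1,3) (1,6) (2,0) (2,1) (2,2) (3,0) (3,6) (3,7) (4,1) (5,6) (6,5) (6,6)

Derivation:
(0,1): flips 2 -> legal
(0,2): no bracket -> illegal
(0,3): no bracket -> illegal
(0,4): no bracket -> illegal
(0,5): no bracket -> illegal
(0,6): no bracket -> illegal
(1,1): no bracket -> illegal
(1,3): flips 3 -> legal
(1,6): flips 1 -> legal
(2,0): flips 2 -> legal
(2,1): flips 1 -> legal
(2,2): flips 1 -> legal
(2,5): no bracket -> illegal
(2,6): no bracket -> illegal
(3,0): flips 3 -> legal
(3,6): flips 1 -> legal
(3,7): flips 1 -> legal
(4,0): no bracket -> illegal
(4,1): flips 3 -> legal
(5,1): no bracket -> illegal
(5,2): no bracket -> illegal
(5,6): flips 2 -> legal
(6,4): no bracket -> illegal
(6,5): flips 2 -> legal
(6,6): flips 1 -> legal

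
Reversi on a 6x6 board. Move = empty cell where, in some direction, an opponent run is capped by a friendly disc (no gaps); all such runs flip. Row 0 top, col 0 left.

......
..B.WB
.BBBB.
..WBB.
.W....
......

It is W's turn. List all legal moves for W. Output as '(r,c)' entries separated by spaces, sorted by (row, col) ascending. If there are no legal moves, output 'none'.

Answer: (0,2) (1,0) (3,5) (4,4)

Derivation:
(0,1): no bracket -> illegal
(0,2): flips 2 -> legal
(0,3): no bracket -> illegal
(0,4): no bracket -> illegal
(0,5): no bracket -> illegal
(1,0): flips 1 -> legal
(1,1): no bracket -> illegal
(1,3): no bracket -> illegal
(2,0): no bracket -> illegal
(2,5): no bracket -> illegal
(3,0): no bracket -> illegal
(3,1): no bracket -> illegal
(3,5): flips 2 -> legal
(4,2): no bracket -> illegal
(4,3): no bracket -> illegal
(4,4): flips 2 -> legal
(4,5): no bracket -> illegal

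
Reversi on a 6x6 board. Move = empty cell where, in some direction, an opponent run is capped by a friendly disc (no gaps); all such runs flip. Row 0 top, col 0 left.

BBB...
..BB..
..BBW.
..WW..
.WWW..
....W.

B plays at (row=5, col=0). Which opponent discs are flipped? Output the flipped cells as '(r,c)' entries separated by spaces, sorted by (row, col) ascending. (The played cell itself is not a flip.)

Dir NW: edge -> no flip
Dir N: first cell '.' (not opp) -> no flip
Dir NE: opp run (4,1) (3,2) capped by B -> flip
Dir W: edge -> no flip
Dir E: first cell '.' (not opp) -> no flip
Dir SW: edge -> no flip
Dir S: edge -> no flip
Dir SE: edge -> no flip

Answer: (3,2) (4,1)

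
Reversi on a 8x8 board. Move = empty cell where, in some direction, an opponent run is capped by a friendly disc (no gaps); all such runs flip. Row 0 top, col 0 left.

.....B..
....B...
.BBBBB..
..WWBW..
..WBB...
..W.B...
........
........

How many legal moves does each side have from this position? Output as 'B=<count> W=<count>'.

Answer: B=9 W=10

Derivation:
-- B to move --
(2,6): flips 1 -> legal
(3,1): flips 2 -> legal
(3,6): flips 1 -> legal
(4,1): flips 2 -> legal
(4,5): flips 1 -> legal
(4,6): flips 1 -> legal
(5,1): flips 2 -> legal
(5,3): no bracket -> illegal
(6,1): flips 1 -> legal
(6,2): flips 3 -> legal
(6,3): no bracket -> illegal
B mobility = 9
-- W to move --
(0,3): no bracket -> illegal
(0,4): no bracket -> illegal
(0,6): no bracket -> illegal
(1,0): flips 1 -> legal
(1,1): flips 1 -> legal
(1,2): flips 1 -> legal
(1,3): flips 2 -> legal
(1,5): flips 2 -> legal
(1,6): flips 3 -> legal
(2,0): no bracket -> illegal
(2,6): no bracket -> illegal
(3,0): no bracket -> illegal
(3,1): no bracket -> illegal
(3,6): no bracket -> illegal
(4,5): flips 2 -> legal
(5,3): flips 2 -> legal
(5,5): flips 1 -> legal
(6,3): no bracket -> illegal
(6,4): no bracket -> illegal
(6,5): flips 2 -> legal
W mobility = 10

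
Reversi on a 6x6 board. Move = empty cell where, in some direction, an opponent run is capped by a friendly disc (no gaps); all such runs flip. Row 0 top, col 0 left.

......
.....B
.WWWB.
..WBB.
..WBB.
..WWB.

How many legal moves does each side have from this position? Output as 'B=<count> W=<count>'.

-- B to move --
(1,0): flips 2 -> legal
(1,1): flips 1 -> legal
(1,2): flips 1 -> legal
(1,3): flips 1 -> legal
(1,4): no bracket -> illegal
(2,0): flips 3 -> legal
(3,0): no bracket -> illegal
(3,1): flips 1 -> legal
(4,1): flips 1 -> legal
(5,1): flips 3 -> legal
B mobility = 8
-- W to move --
(0,4): no bracket -> illegal
(0,5): no bracket -> illegal
(1,3): no bracket -> illegal
(1,4): no bracket -> illegal
(2,5): flips 3 -> legal
(3,5): flips 3 -> legal
(4,5): flips 3 -> legal
(5,5): flips 3 -> legal
W mobility = 4

Answer: B=8 W=4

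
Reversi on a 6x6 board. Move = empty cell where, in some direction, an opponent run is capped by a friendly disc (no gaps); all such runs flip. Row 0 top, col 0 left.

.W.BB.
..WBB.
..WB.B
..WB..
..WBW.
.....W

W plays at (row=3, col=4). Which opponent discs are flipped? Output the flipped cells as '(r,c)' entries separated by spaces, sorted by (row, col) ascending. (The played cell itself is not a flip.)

Answer: (2,3) (3,3)

Derivation:
Dir NW: opp run (2,3) capped by W -> flip
Dir N: first cell '.' (not opp) -> no flip
Dir NE: opp run (2,5), next=edge -> no flip
Dir W: opp run (3,3) capped by W -> flip
Dir E: first cell '.' (not opp) -> no flip
Dir SW: opp run (4,3), next='.' -> no flip
Dir S: first cell 'W' (not opp) -> no flip
Dir SE: first cell '.' (not opp) -> no flip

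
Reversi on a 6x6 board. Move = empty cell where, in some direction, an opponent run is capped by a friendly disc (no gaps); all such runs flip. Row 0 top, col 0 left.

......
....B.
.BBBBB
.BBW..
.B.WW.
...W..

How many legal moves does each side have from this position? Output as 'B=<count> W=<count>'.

-- B to move --
(3,4): flips 1 -> legal
(3,5): no bracket -> illegal
(4,2): flips 1 -> legal
(4,5): no bracket -> illegal
(5,2): no bracket -> illegal
(5,4): flips 1 -> legal
(5,5): flips 2 -> legal
B mobility = 4
-- W to move --
(0,3): no bracket -> illegal
(0,4): no bracket -> illegal
(0,5): no bracket -> illegal
(1,0): flips 2 -> legal
(1,1): flips 1 -> legal
(1,2): no bracket -> illegal
(1,3): flips 1 -> legal
(1,5): flips 1 -> legal
(2,0): no bracket -> illegal
(3,0): flips 2 -> legal
(3,4): no bracket -> illegal
(3,5): no bracket -> illegal
(4,0): no bracket -> illegal
(4,2): no bracket -> illegal
(5,0): no bracket -> illegal
(5,1): no bracket -> illegal
(5,2): no bracket -> illegal
W mobility = 5

Answer: B=4 W=5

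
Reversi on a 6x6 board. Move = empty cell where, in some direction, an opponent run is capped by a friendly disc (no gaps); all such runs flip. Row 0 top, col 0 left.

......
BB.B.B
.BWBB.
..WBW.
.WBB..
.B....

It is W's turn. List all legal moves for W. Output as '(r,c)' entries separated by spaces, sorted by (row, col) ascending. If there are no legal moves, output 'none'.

Answer: (0,0) (0,4) (1,2) (1,4) (2,0) (2,5) (4,4) (5,2) (5,4)

Derivation:
(0,0): flips 1 -> legal
(0,1): no bracket -> illegal
(0,2): no bracket -> illegal
(0,3): no bracket -> illegal
(0,4): flips 1 -> legal
(0,5): no bracket -> illegal
(1,2): flips 1 -> legal
(1,4): flips 2 -> legal
(2,0): flips 1 -> legal
(2,5): flips 2 -> legal
(3,0): no bracket -> illegal
(3,1): no bracket -> illegal
(3,5): no bracket -> illegal
(4,0): no bracket -> illegal
(4,4): flips 3 -> legal
(5,0): no bracket -> illegal
(5,2): flips 2 -> legal
(5,3): no bracket -> illegal
(5,4): flips 1 -> legal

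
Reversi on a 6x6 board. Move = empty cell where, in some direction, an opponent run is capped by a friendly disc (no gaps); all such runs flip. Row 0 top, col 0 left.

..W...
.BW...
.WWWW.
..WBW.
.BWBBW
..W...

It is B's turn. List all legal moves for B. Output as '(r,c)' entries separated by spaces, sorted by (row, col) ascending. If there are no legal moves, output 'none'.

Answer: (1,0) (1,3) (1,4) (1,5) (2,5) (3,1) (3,5) (5,1)

Derivation:
(0,1): no bracket -> illegal
(0,3): no bracket -> illegal
(1,0): flips 2 -> legal
(1,3): flips 2 -> legal
(1,4): flips 4 -> legal
(1,5): flips 1 -> legal
(2,0): no bracket -> illegal
(2,5): flips 1 -> legal
(3,0): no bracket -> illegal
(3,1): flips 2 -> legal
(3,5): flips 1 -> legal
(5,1): flips 1 -> legal
(5,3): no bracket -> illegal
(5,4): no bracket -> illegal
(5,5): no bracket -> illegal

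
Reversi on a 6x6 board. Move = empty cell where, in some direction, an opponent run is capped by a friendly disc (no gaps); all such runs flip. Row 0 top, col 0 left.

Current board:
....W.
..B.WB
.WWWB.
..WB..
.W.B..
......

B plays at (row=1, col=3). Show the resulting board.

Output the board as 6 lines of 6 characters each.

Place B at (1,3); scan 8 dirs for brackets.
Dir NW: first cell '.' (not opp) -> no flip
Dir N: first cell '.' (not opp) -> no flip
Dir NE: opp run (0,4), next=edge -> no flip
Dir W: first cell 'B' (not opp) -> no flip
Dir E: opp run (1,4) capped by B -> flip
Dir SW: opp run (2,2), next='.' -> no flip
Dir S: opp run (2,3) capped by B -> flip
Dir SE: first cell 'B' (not opp) -> no flip
All flips: (1,4) (2,3)

Answer: ....W.
..BBBB
.WWBB.
..WB..
.W.B..
......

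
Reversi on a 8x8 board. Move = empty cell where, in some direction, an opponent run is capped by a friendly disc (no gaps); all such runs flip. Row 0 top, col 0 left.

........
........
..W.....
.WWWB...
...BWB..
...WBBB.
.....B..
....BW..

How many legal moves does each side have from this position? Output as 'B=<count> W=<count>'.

Answer: B=7 W=9

Derivation:
-- B to move --
(1,1): flips 3 -> legal
(1,2): no bracket -> illegal
(1,3): no bracket -> illegal
(2,0): no bracket -> illegal
(2,1): flips 1 -> legal
(2,3): flips 1 -> legal
(2,4): no bracket -> illegal
(3,0): flips 3 -> legal
(3,5): no bracket -> illegal
(4,0): no bracket -> illegal
(4,1): no bracket -> illegal
(4,2): no bracket -> illegal
(5,2): flips 1 -> legal
(6,2): no bracket -> illegal
(6,3): flips 1 -> legal
(6,4): no bracket -> illegal
(6,6): no bracket -> illegal
(7,6): flips 1 -> legal
B mobility = 7
-- W to move --
(2,3): no bracket -> illegal
(2,4): flips 1 -> legal
(2,5): no bracket -> illegal
(3,5): flips 4 -> legal
(3,6): no bracket -> illegal
(4,2): flips 1 -> legal
(4,6): flips 1 -> legal
(4,7): no bracket -> illegal
(5,2): no bracket -> illegal
(5,7): flips 3 -> legal
(6,3): no bracket -> illegal
(6,4): flips 1 -> legal
(6,6): flips 1 -> legal
(6,7): no bracket -> illegal
(7,3): flips 1 -> legal
(7,6): flips 3 -> legal
W mobility = 9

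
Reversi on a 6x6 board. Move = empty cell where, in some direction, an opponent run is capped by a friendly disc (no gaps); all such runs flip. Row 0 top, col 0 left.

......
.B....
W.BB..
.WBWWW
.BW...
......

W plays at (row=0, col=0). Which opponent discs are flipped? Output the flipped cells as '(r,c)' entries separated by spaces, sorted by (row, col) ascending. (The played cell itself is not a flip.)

Answer: (1,1) (2,2)

Derivation:
Dir NW: edge -> no flip
Dir N: edge -> no flip
Dir NE: edge -> no flip
Dir W: edge -> no flip
Dir E: first cell '.' (not opp) -> no flip
Dir SW: edge -> no flip
Dir S: first cell '.' (not opp) -> no flip
Dir SE: opp run (1,1) (2,2) capped by W -> flip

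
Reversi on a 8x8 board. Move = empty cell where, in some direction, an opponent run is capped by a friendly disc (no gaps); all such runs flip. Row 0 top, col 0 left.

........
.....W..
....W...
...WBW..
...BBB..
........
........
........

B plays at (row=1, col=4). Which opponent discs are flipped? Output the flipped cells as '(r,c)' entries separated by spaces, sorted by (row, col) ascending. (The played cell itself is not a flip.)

Answer: (2,4)

Derivation:
Dir NW: first cell '.' (not opp) -> no flip
Dir N: first cell '.' (not opp) -> no flip
Dir NE: first cell '.' (not opp) -> no flip
Dir W: first cell '.' (not opp) -> no flip
Dir E: opp run (1,5), next='.' -> no flip
Dir SW: first cell '.' (not opp) -> no flip
Dir S: opp run (2,4) capped by B -> flip
Dir SE: first cell '.' (not opp) -> no flip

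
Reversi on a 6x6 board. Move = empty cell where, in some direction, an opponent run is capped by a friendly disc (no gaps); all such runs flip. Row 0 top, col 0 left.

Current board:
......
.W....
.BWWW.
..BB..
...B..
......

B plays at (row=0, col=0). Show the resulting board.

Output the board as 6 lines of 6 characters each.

Place B at (0,0); scan 8 dirs for brackets.
Dir NW: edge -> no flip
Dir N: edge -> no flip
Dir NE: edge -> no flip
Dir W: edge -> no flip
Dir E: first cell '.' (not opp) -> no flip
Dir SW: edge -> no flip
Dir S: first cell '.' (not opp) -> no flip
Dir SE: opp run (1,1) (2,2) capped by B -> flip
All flips: (1,1) (2,2)

Answer: B.....
.B....
.BBWW.
..BB..
...B..
......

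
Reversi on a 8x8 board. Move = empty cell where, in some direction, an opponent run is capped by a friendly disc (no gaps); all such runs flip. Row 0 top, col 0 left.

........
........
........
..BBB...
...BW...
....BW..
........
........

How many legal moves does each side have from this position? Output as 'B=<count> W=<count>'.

-- B to move --
(3,5): no bracket -> illegal
(4,5): flips 1 -> legal
(4,6): no bracket -> illegal
(5,3): no bracket -> illegal
(5,6): flips 1 -> legal
(6,4): no bracket -> illegal
(6,5): no bracket -> illegal
(6,6): flips 2 -> legal
B mobility = 3
-- W to move --
(2,1): no bracket -> illegal
(2,2): flips 1 -> legal
(2,3): no bracket -> illegal
(2,4): flips 1 -> legal
(2,5): no bracket -> illegal
(3,1): no bracket -> illegal
(3,5): no bracket -> illegal
(4,1): no bracket -> illegal
(4,2): flips 1 -> legal
(4,5): no bracket -> illegal
(5,2): no bracket -> illegal
(5,3): flips 1 -> legal
(6,3): no bracket -> illegal
(6,4): flips 1 -> legal
(6,5): no bracket -> illegal
W mobility = 5

Answer: B=3 W=5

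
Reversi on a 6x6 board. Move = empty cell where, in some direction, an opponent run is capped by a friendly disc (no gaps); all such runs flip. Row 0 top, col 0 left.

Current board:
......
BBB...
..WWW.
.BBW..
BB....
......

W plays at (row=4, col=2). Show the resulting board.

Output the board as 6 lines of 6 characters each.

Place W at (4,2); scan 8 dirs for brackets.
Dir NW: opp run (3,1), next='.' -> no flip
Dir N: opp run (3,2) capped by W -> flip
Dir NE: first cell 'W' (not opp) -> no flip
Dir W: opp run (4,1) (4,0), next=edge -> no flip
Dir E: first cell '.' (not opp) -> no flip
Dir SW: first cell '.' (not opp) -> no flip
Dir S: first cell '.' (not opp) -> no flip
Dir SE: first cell '.' (not opp) -> no flip
All flips: (3,2)

Answer: ......
BBB...
..WWW.
.BWW..
BBW...
......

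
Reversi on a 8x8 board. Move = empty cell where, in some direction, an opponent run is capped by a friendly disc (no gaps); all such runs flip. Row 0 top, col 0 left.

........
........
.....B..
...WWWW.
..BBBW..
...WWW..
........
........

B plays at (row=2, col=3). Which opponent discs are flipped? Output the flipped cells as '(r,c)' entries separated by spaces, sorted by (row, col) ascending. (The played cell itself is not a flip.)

Dir NW: first cell '.' (not opp) -> no flip
Dir N: first cell '.' (not opp) -> no flip
Dir NE: first cell '.' (not opp) -> no flip
Dir W: first cell '.' (not opp) -> no flip
Dir E: first cell '.' (not opp) -> no flip
Dir SW: first cell '.' (not opp) -> no flip
Dir S: opp run (3,3) capped by B -> flip
Dir SE: opp run (3,4) (4,5), next='.' -> no flip

Answer: (3,3)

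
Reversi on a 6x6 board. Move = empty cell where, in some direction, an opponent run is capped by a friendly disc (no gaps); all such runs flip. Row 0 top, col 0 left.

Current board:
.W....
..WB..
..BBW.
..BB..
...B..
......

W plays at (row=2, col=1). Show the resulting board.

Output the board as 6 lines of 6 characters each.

Answer: .W....
..WB..
.WWWW.
..BB..
...B..
......

Derivation:
Place W at (2,1); scan 8 dirs for brackets.
Dir NW: first cell '.' (not opp) -> no flip
Dir N: first cell '.' (not opp) -> no flip
Dir NE: first cell 'W' (not opp) -> no flip
Dir W: first cell '.' (not opp) -> no flip
Dir E: opp run (2,2) (2,3) capped by W -> flip
Dir SW: first cell '.' (not opp) -> no flip
Dir S: first cell '.' (not opp) -> no flip
Dir SE: opp run (3,2) (4,3), next='.' -> no flip
All flips: (2,2) (2,3)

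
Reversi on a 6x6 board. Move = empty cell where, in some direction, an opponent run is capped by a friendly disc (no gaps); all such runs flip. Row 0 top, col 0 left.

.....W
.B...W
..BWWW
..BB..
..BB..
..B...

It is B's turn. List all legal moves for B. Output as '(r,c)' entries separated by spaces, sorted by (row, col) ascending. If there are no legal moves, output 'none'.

Answer: (1,3) (1,4)

Derivation:
(0,4): no bracket -> illegal
(1,2): no bracket -> illegal
(1,3): flips 1 -> legal
(1,4): flips 1 -> legal
(3,4): no bracket -> illegal
(3,5): no bracket -> illegal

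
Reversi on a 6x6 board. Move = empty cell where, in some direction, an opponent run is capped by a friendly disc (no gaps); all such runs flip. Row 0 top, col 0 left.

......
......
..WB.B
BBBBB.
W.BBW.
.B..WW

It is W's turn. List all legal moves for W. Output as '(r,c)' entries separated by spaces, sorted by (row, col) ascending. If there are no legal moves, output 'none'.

Answer: (2,0) (2,1) (2,4) (4,1) (5,2)

Derivation:
(1,2): no bracket -> illegal
(1,3): no bracket -> illegal
(1,4): no bracket -> illegal
(1,5): no bracket -> illegal
(2,0): flips 1 -> legal
(2,1): flips 2 -> legal
(2,4): flips 2 -> legal
(3,5): no bracket -> illegal
(4,1): flips 2 -> legal
(4,5): no bracket -> illegal
(5,0): no bracket -> illegal
(5,2): flips 2 -> legal
(5,3): no bracket -> illegal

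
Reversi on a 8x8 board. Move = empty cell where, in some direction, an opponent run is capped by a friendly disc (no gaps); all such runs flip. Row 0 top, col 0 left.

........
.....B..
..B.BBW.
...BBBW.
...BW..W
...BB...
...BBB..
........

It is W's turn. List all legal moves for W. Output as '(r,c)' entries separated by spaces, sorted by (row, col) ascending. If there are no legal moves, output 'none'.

Answer: (0,4) (1,1) (1,4) (2,3) (3,2) (4,2) (6,2) (7,4)

Derivation:
(0,4): flips 1 -> legal
(0,5): no bracket -> illegal
(0,6): no bracket -> illegal
(1,1): flips 2 -> legal
(1,2): no bracket -> illegal
(1,3): no bracket -> illegal
(1,4): flips 3 -> legal
(1,6): no bracket -> illegal
(2,1): no bracket -> illegal
(2,3): flips 2 -> legal
(3,1): no bracket -> illegal
(3,2): flips 3 -> legal
(4,2): flips 1 -> legal
(4,5): no bracket -> illegal
(4,6): no bracket -> illegal
(5,2): no bracket -> illegal
(5,5): no bracket -> illegal
(5,6): no bracket -> illegal
(6,2): flips 1 -> legal
(6,6): no bracket -> illegal
(7,2): no bracket -> illegal
(7,3): no bracket -> illegal
(7,4): flips 2 -> legal
(7,5): no bracket -> illegal
(7,6): no bracket -> illegal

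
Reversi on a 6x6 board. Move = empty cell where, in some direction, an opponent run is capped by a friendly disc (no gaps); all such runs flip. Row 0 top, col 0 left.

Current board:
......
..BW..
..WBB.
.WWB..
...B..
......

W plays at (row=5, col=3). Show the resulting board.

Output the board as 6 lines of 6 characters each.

Place W at (5,3); scan 8 dirs for brackets.
Dir NW: first cell '.' (not opp) -> no flip
Dir N: opp run (4,3) (3,3) (2,3) capped by W -> flip
Dir NE: first cell '.' (not opp) -> no flip
Dir W: first cell '.' (not opp) -> no flip
Dir E: first cell '.' (not opp) -> no flip
Dir SW: edge -> no flip
Dir S: edge -> no flip
Dir SE: edge -> no flip
All flips: (2,3) (3,3) (4,3)

Answer: ......
..BW..
..WWB.
.WWW..
...W..
...W..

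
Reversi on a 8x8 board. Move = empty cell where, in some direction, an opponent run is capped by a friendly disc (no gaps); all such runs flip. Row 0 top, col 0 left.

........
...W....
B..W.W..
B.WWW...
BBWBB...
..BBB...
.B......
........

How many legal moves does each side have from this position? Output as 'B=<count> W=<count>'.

Answer: B=7 W=8

Derivation:
-- B to move --
(0,2): no bracket -> illegal
(0,3): flips 3 -> legal
(0,4): no bracket -> illegal
(1,2): no bracket -> illegal
(1,4): flips 2 -> legal
(1,5): no bracket -> illegal
(1,6): flips 2 -> legal
(2,1): flips 1 -> legal
(2,2): flips 3 -> legal
(2,4): flips 1 -> legal
(2,6): no bracket -> illegal
(3,1): flips 1 -> legal
(3,5): no bracket -> illegal
(3,6): no bracket -> illegal
(4,5): no bracket -> illegal
(5,1): no bracket -> illegal
B mobility = 7
-- W to move --
(1,0): no bracket -> illegal
(1,1): no bracket -> illegal
(2,1): no bracket -> illegal
(3,1): no bracket -> illegal
(3,5): no bracket -> illegal
(4,5): flips 2 -> legal
(5,0): flips 1 -> legal
(5,1): no bracket -> illegal
(5,5): flips 1 -> legal
(6,0): no bracket -> illegal
(6,2): flips 1 -> legal
(6,3): flips 2 -> legal
(6,4): flips 3 -> legal
(6,5): flips 2 -> legal
(7,0): flips 3 -> legal
(7,1): no bracket -> illegal
(7,2): no bracket -> illegal
W mobility = 8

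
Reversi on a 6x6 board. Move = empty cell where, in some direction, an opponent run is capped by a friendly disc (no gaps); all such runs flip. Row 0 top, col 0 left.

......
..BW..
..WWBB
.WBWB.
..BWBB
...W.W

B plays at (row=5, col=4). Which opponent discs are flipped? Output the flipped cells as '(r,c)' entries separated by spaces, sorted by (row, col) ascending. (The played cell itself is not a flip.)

Answer: (4,3)

Derivation:
Dir NW: opp run (4,3) capped by B -> flip
Dir N: first cell 'B' (not opp) -> no flip
Dir NE: first cell 'B' (not opp) -> no flip
Dir W: opp run (5,3), next='.' -> no flip
Dir E: opp run (5,5), next=edge -> no flip
Dir SW: edge -> no flip
Dir S: edge -> no flip
Dir SE: edge -> no flip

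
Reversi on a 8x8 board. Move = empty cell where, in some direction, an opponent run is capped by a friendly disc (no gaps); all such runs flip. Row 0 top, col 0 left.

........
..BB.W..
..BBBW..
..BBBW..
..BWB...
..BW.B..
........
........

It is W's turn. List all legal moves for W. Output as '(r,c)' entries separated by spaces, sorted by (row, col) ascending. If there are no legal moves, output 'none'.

(0,1): no bracket -> illegal
(0,2): flips 2 -> legal
(0,3): flips 3 -> legal
(0,4): no bracket -> illegal
(1,1): no bracket -> illegal
(1,4): no bracket -> illegal
(2,1): flips 4 -> legal
(3,1): flips 4 -> legal
(4,1): flips 1 -> legal
(4,5): flips 1 -> legal
(4,6): no bracket -> illegal
(5,1): flips 4 -> legal
(5,4): no bracket -> illegal
(5,6): no bracket -> illegal
(6,1): flips 1 -> legal
(6,2): no bracket -> illegal
(6,3): no bracket -> illegal
(6,4): no bracket -> illegal
(6,5): no bracket -> illegal
(6,6): no bracket -> illegal

Answer: (0,2) (0,3) (2,1) (3,1) (4,1) (4,5) (5,1) (6,1)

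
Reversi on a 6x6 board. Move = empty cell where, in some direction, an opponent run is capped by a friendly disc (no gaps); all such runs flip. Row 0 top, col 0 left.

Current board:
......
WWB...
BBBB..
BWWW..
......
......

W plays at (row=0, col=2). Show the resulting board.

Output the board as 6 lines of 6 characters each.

Place W at (0,2); scan 8 dirs for brackets.
Dir NW: edge -> no flip
Dir N: edge -> no flip
Dir NE: edge -> no flip
Dir W: first cell '.' (not opp) -> no flip
Dir E: first cell '.' (not opp) -> no flip
Dir SW: first cell 'W' (not opp) -> no flip
Dir S: opp run (1,2) (2,2) capped by W -> flip
Dir SE: first cell '.' (not opp) -> no flip
All flips: (1,2) (2,2)

Answer: ..W...
WWW...
BBWB..
BWWW..
......
......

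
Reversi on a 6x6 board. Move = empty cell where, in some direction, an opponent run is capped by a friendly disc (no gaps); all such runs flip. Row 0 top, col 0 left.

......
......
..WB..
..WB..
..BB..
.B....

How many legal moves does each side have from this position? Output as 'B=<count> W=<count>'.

Answer: B=5 W=6

Derivation:
-- B to move --
(1,1): flips 1 -> legal
(1,2): flips 2 -> legal
(1,3): no bracket -> illegal
(2,1): flips 2 -> legal
(3,1): flips 1 -> legal
(4,1): flips 1 -> legal
B mobility = 5
-- W to move --
(1,2): no bracket -> illegal
(1,3): no bracket -> illegal
(1,4): flips 1 -> legal
(2,4): flips 1 -> legal
(3,1): no bracket -> illegal
(3,4): flips 1 -> legal
(4,0): no bracket -> illegal
(4,1): no bracket -> illegal
(4,4): flips 1 -> legal
(5,0): no bracket -> illegal
(5,2): flips 1 -> legal
(5,3): no bracket -> illegal
(5,4): flips 1 -> legal
W mobility = 6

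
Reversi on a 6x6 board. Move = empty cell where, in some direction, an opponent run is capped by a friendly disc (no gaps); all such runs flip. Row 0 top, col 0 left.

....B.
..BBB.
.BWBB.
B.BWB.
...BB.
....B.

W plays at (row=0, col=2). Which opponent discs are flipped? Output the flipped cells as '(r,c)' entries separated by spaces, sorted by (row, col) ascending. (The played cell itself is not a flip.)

Dir NW: edge -> no flip
Dir N: edge -> no flip
Dir NE: edge -> no flip
Dir W: first cell '.' (not opp) -> no flip
Dir E: first cell '.' (not opp) -> no flip
Dir SW: first cell '.' (not opp) -> no flip
Dir S: opp run (1,2) capped by W -> flip
Dir SE: opp run (1,3) (2,4), next='.' -> no flip

Answer: (1,2)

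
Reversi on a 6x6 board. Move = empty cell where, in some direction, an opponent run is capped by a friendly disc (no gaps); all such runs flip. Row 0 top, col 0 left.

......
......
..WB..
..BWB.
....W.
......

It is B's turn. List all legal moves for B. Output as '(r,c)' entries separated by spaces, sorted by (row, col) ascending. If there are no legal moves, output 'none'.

Answer: (1,2) (2,1) (4,3) (5,4)

Derivation:
(1,1): no bracket -> illegal
(1,2): flips 1 -> legal
(1,3): no bracket -> illegal
(2,1): flips 1 -> legal
(2,4): no bracket -> illegal
(3,1): no bracket -> illegal
(3,5): no bracket -> illegal
(4,2): no bracket -> illegal
(4,3): flips 1 -> legal
(4,5): no bracket -> illegal
(5,3): no bracket -> illegal
(5,4): flips 1 -> legal
(5,5): no bracket -> illegal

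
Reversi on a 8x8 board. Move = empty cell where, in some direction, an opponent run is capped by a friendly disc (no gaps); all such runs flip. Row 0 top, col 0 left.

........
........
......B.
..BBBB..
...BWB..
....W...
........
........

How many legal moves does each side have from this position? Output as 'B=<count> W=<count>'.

-- B to move --
(5,3): flips 1 -> legal
(5,5): flips 1 -> legal
(6,3): flips 1 -> legal
(6,4): flips 2 -> legal
(6,5): flips 1 -> legal
B mobility = 5
-- W to move --
(1,5): no bracket -> illegal
(1,6): no bracket -> illegal
(1,7): flips 2 -> legal
(2,1): flips 2 -> legal
(2,2): flips 1 -> legal
(2,3): no bracket -> illegal
(2,4): flips 1 -> legal
(2,5): no bracket -> illegal
(2,7): no bracket -> illegal
(3,1): no bracket -> illegal
(3,6): flips 1 -> legal
(3,7): no bracket -> illegal
(4,1): no bracket -> illegal
(4,2): flips 1 -> legal
(4,6): flips 1 -> legal
(5,2): no bracket -> illegal
(5,3): no bracket -> illegal
(5,5): no bracket -> illegal
(5,6): no bracket -> illegal
W mobility = 7

Answer: B=5 W=7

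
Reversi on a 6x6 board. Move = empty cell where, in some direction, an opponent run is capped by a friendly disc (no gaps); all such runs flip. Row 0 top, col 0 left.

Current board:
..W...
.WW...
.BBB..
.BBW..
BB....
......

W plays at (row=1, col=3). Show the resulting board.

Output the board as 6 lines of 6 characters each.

Answer: ..W...
.WWW..
.BBW..
.BBW..
BB....
......

Derivation:
Place W at (1,3); scan 8 dirs for brackets.
Dir NW: first cell 'W' (not opp) -> no flip
Dir N: first cell '.' (not opp) -> no flip
Dir NE: first cell '.' (not opp) -> no flip
Dir W: first cell 'W' (not opp) -> no flip
Dir E: first cell '.' (not opp) -> no flip
Dir SW: opp run (2,2) (3,1) (4,0), next=edge -> no flip
Dir S: opp run (2,3) capped by W -> flip
Dir SE: first cell '.' (not opp) -> no flip
All flips: (2,3)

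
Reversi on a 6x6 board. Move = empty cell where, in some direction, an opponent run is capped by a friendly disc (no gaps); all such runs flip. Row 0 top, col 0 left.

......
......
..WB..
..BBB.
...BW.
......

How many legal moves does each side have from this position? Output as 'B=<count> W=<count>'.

-- B to move --
(1,1): flips 1 -> legal
(1,2): flips 1 -> legal
(1,3): no bracket -> illegal
(2,1): flips 1 -> legal
(3,1): no bracket -> illegal
(3,5): no bracket -> illegal
(4,5): flips 1 -> legal
(5,3): no bracket -> illegal
(5,4): flips 1 -> legal
(5,5): flips 1 -> legal
B mobility = 6
-- W to move --
(1,2): no bracket -> illegal
(1,3): no bracket -> illegal
(1,4): no bracket -> illegal
(2,1): no bracket -> illegal
(2,4): flips 2 -> legal
(2,5): no bracket -> illegal
(3,1): no bracket -> illegal
(3,5): no bracket -> illegal
(4,1): no bracket -> illegal
(4,2): flips 2 -> legal
(4,5): no bracket -> illegal
(5,2): no bracket -> illegal
(5,3): no bracket -> illegal
(5,4): no bracket -> illegal
W mobility = 2

Answer: B=6 W=2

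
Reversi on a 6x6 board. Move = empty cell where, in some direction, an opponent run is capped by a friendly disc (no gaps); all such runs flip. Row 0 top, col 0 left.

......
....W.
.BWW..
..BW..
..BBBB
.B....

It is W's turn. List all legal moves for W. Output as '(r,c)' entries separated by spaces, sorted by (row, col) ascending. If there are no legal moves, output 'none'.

Answer: (2,0) (3,1) (4,1) (5,2) (5,3) (5,5)

Derivation:
(1,0): no bracket -> illegal
(1,1): no bracket -> illegal
(1,2): no bracket -> illegal
(2,0): flips 1 -> legal
(3,0): no bracket -> illegal
(3,1): flips 1 -> legal
(3,4): no bracket -> illegal
(3,5): no bracket -> illegal
(4,0): no bracket -> illegal
(4,1): flips 1 -> legal
(5,0): no bracket -> illegal
(5,2): flips 2 -> legal
(5,3): flips 1 -> legal
(5,4): no bracket -> illegal
(5,5): flips 1 -> legal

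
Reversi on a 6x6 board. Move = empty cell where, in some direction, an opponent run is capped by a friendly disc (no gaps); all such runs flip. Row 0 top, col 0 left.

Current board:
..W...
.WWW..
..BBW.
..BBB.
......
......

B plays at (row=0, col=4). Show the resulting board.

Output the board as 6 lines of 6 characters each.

Place B at (0,4); scan 8 dirs for brackets.
Dir NW: edge -> no flip
Dir N: edge -> no flip
Dir NE: edge -> no flip
Dir W: first cell '.' (not opp) -> no flip
Dir E: first cell '.' (not opp) -> no flip
Dir SW: opp run (1,3) capped by B -> flip
Dir S: first cell '.' (not opp) -> no flip
Dir SE: first cell '.' (not opp) -> no flip
All flips: (1,3)

Answer: ..W.B.
.WWB..
..BBW.
..BBB.
......
......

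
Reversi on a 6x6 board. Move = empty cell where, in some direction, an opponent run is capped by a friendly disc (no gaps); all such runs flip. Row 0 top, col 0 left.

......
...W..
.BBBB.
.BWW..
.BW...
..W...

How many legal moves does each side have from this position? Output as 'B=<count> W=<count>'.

Answer: B=8 W=10

Derivation:
-- B to move --
(0,2): flips 1 -> legal
(0,3): flips 1 -> legal
(0,4): flips 1 -> legal
(1,2): no bracket -> illegal
(1,4): no bracket -> illegal
(3,4): flips 2 -> legal
(4,3): flips 3 -> legal
(4,4): flips 1 -> legal
(5,1): flips 2 -> legal
(5,3): flips 1 -> legal
B mobility = 8
-- W to move --
(1,0): flips 1 -> legal
(1,1): flips 1 -> legal
(1,2): flips 1 -> legal
(1,4): flips 1 -> legal
(1,5): flips 1 -> legal
(2,0): flips 1 -> legal
(2,5): no bracket -> illegal
(3,0): flips 2 -> legal
(3,4): no bracket -> illegal
(3,5): flips 1 -> legal
(4,0): flips 3 -> legal
(5,0): flips 1 -> legal
(5,1): no bracket -> illegal
W mobility = 10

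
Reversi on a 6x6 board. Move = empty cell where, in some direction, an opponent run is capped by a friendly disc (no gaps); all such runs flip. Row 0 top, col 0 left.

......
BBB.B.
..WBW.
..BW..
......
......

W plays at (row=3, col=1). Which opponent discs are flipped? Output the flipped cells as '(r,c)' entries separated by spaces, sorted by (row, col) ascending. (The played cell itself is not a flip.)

Dir NW: first cell '.' (not opp) -> no flip
Dir N: first cell '.' (not opp) -> no flip
Dir NE: first cell 'W' (not opp) -> no flip
Dir W: first cell '.' (not opp) -> no flip
Dir E: opp run (3,2) capped by W -> flip
Dir SW: first cell '.' (not opp) -> no flip
Dir S: first cell '.' (not opp) -> no flip
Dir SE: first cell '.' (not opp) -> no flip

Answer: (3,2)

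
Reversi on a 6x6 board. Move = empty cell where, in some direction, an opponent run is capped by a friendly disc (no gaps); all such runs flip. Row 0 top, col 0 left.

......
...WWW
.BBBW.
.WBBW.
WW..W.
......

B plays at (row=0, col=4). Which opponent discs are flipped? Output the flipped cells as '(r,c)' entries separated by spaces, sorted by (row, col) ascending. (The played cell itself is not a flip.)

Answer: (1,3)

Derivation:
Dir NW: edge -> no flip
Dir N: edge -> no flip
Dir NE: edge -> no flip
Dir W: first cell '.' (not opp) -> no flip
Dir E: first cell '.' (not opp) -> no flip
Dir SW: opp run (1,3) capped by B -> flip
Dir S: opp run (1,4) (2,4) (3,4) (4,4), next='.' -> no flip
Dir SE: opp run (1,5), next=edge -> no flip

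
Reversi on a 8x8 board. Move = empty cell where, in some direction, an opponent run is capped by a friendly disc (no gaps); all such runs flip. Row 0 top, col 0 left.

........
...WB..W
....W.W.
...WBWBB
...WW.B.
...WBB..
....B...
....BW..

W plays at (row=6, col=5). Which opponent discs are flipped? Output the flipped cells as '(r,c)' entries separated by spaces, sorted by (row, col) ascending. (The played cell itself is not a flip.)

Dir NW: opp run (5,4) capped by W -> flip
Dir N: opp run (5,5), next='.' -> no flip
Dir NE: first cell '.' (not opp) -> no flip
Dir W: opp run (6,4), next='.' -> no flip
Dir E: first cell '.' (not opp) -> no flip
Dir SW: opp run (7,4), next=edge -> no flip
Dir S: first cell 'W' (not opp) -> no flip
Dir SE: first cell '.' (not opp) -> no flip

Answer: (5,4)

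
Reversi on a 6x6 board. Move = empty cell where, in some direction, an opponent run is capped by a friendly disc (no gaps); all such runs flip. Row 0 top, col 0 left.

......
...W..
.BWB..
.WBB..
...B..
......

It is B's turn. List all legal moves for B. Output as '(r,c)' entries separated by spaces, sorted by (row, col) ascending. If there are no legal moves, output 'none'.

(0,2): no bracket -> illegal
(0,3): flips 1 -> legal
(0,4): no bracket -> illegal
(1,1): flips 1 -> legal
(1,2): flips 1 -> legal
(1,4): no bracket -> illegal
(2,0): no bracket -> illegal
(2,4): no bracket -> illegal
(3,0): flips 1 -> legal
(4,0): no bracket -> illegal
(4,1): flips 1 -> legal
(4,2): no bracket -> illegal

Answer: (0,3) (1,1) (1,2) (3,0) (4,1)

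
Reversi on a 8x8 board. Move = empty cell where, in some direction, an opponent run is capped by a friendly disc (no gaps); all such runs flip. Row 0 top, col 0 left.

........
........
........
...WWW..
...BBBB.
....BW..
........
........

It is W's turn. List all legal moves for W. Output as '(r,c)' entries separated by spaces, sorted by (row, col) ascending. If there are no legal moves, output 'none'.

Answer: (3,7) (5,2) (5,3) (5,6) (5,7) (6,4)

Derivation:
(3,2): no bracket -> illegal
(3,6): no bracket -> illegal
(3,7): flips 1 -> legal
(4,2): no bracket -> illegal
(4,7): no bracket -> illegal
(5,2): flips 1 -> legal
(5,3): flips 3 -> legal
(5,6): flips 1 -> legal
(5,7): flips 1 -> legal
(6,3): no bracket -> illegal
(6,4): flips 2 -> legal
(6,5): no bracket -> illegal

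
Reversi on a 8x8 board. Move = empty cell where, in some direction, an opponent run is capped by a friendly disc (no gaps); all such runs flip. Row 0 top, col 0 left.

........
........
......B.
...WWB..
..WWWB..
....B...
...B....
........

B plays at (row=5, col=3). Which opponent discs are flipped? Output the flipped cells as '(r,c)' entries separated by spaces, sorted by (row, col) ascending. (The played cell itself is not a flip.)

Answer: (4,4)

Derivation:
Dir NW: opp run (4,2), next='.' -> no flip
Dir N: opp run (4,3) (3,3), next='.' -> no flip
Dir NE: opp run (4,4) capped by B -> flip
Dir W: first cell '.' (not opp) -> no flip
Dir E: first cell 'B' (not opp) -> no flip
Dir SW: first cell '.' (not opp) -> no flip
Dir S: first cell 'B' (not opp) -> no flip
Dir SE: first cell '.' (not opp) -> no flip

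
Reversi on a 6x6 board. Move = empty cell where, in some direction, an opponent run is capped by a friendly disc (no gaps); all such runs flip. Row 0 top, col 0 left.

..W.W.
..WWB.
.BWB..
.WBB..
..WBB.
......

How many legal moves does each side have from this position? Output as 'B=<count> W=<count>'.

-- B to move --
(0,1): flips 1 -> legal
(0,3): flips 2 -> legal
(0,5): no bracket -> illegal
(1,1): flips 3 -> legal
(1,5): no bracket -> illegal
(2,0): no bracket -> illegal
(2,4): no bracket -> illegal
(3,0): flips 1 -> legal
(4,0): no bracket -> illegal
(4,1): flips 2 -> legal
(5,1): flips 1 -> legal
(5,2): flips 1 -> legal
(5,3): no bracket -> illegal
B mobility = 7
-- W to move --
(0,3): no bracket -> illegal
(0,5): no bracket -> illegal
(1,0): no bracket -> illegal
(1,1): flips 1 -> legal
(1,5): flips 1 -> legal
(2,0): flips 1 -> legal
(2,4): flips 3 -> legal
(2,5): no bracket -> illegal
(3,0): flips 1 -> legal
(3,4): flips 3 -> legal
(3,5): no bracket -> illegal
(4,1): no bracket -> illegal
(4,5): flips 2 -> legal
(5,2): no bracket -> illegal
(5,3): flips 3 -> legal
(5,4): no bracket -> illegal
(5,5): flips 2 -> legal
W mobility = 9

Answer: B=7 W=9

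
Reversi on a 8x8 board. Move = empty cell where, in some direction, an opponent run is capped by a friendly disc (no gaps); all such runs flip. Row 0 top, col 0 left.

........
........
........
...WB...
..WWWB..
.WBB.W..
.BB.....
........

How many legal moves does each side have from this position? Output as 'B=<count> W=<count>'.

Answer: B=9 W=11

Derivation:
-- B to move --
(2,2): no bracket -> illegal
(2,3): flips 2 -> legal
(2,4): no bracket -> illegal
(3,1): flips 1 -> legal
(3,2): flips 2 -> legal
(3,5): flips 1 -> legal
(4,0): flips 1 -> legal
(4,1): flips 4 -> legal
(4,6): no bracket -> illegal
(5,0): flips 1 -> legal
(5,4): flips 1 -> legal
(5,6): no bracket -> illegal
(6,0): no bracket -> illegal
(6,4): no bracket -> illegal
(6,5): flips 1 -> legal
(6,6): no bracket -> illegal
B mobility = 9
-- W to move --
(2,3): no bracket -> illegal
(2,4): flips 1 -> legal
(2,5): flips 1 -> legal
(3,5): flips 2 -> legal
(3,6): no bracket -> illegal
(4,1): no bracket -> illegal
(4,6): flips 1 -> legal
(5,0): no bracket -> illegal
(5,4): flips 2 -> legal
(5,6): no bracket -> illegal
(6,0): no bracket -> illegal
(6,3): flips 1 -> legal
(6,4): flips 1 -> legal
(7,0): flips 2 -> legal
(7,1): flips 3 -> legal
(7,2): flips 2 -> legal
(7,3): flips 1 -> legal
W mobility = 11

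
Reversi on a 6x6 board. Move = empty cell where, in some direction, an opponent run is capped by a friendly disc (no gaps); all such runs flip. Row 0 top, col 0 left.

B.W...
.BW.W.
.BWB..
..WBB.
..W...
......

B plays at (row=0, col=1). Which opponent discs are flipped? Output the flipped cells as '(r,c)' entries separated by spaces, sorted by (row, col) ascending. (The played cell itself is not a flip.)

Dir NW: edge -> no flip
Dir N: edge -> no flip
Dir NE: edge -> no flip
Dir W: first cell 'B' (not opp) -> no flip
Dir E: opp run (0,2), next='.' -> no flip
Dir SW: first cell '.' (not opp) -> no flip
Dir S: first cell 'B' (not opp) -> no flip
Dir SE: opp run (1,2) capped by B -> flip

Answer: (1,2)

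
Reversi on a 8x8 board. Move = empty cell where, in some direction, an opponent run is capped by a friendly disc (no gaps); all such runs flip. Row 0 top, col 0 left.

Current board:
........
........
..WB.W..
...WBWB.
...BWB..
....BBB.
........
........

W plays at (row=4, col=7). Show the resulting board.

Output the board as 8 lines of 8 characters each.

Place W at (4,7); scan 8 dirs for brackets.
Dir NW: opp run (3,6) capped by W -> flip
Dir N: first cell '.' (not opp) -> no flip
Dir NE: edge -> no flip
Dir W: first cell '.' (not opp) -> no flip
Dir E: edge -> no flip
Dir SW: opp run (5,6), next='.' -> no flip
Dir S: first cell '.' (not opp) -> no flip
Dir SE: edge -> no flip
All flips: (3,6)

Answer: ........
........
..WB.W..
...WBWW.
...BWB.W
....BBB.
........
........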